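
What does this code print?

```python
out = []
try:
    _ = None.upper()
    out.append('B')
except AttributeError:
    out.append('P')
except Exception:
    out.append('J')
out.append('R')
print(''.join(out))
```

Execution trace: 'P' (except AttributeError) → 'R' (after the try/except). Output: PR

Answer: PR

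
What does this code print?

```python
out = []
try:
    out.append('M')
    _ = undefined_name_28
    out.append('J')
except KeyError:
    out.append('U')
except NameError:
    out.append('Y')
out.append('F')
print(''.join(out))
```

Execution trace: 'M' (try body) → 'Y' (except NameError) → 'F' (after the try/except). Output: MYF

Answer: MYF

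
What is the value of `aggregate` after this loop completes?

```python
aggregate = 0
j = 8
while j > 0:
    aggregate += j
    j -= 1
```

Sum 8 down to 1
`aggregate` takes the values: 0 → 8 → 15 → 21 → 26 → 30 → 33 → 35 → 36

Answer: 36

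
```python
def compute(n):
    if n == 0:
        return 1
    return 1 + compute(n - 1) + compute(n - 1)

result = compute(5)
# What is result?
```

compute(n) = 1 + 2·compute(n-1), compute(0)=1. Closed form: (1+1)·2^5 - 1 = 63.

Answer: 63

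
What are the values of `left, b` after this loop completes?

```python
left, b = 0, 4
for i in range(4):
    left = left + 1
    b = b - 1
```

left goes 0→4, b goes 4→0
`left, b` takes the values: (0, 4) → (1, 4) → (1, 3) → (2, 3) → (2, 2) → (3, 2) → (3, 1) → (4, 1) → (4, 0)

Answer: 4, 0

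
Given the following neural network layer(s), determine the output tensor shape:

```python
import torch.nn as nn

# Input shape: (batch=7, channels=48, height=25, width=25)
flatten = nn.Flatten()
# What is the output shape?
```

Input: (7, 48, 25, 25) -> Output: (7, 30000)

Answer: (7, 30000)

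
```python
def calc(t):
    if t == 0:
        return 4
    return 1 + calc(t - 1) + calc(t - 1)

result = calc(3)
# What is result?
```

calc(t) = 1 + 2·calc(t-1), calc(0)=4. Closed form: (4+1)·2^3 - 1 = 39.

Answer: 39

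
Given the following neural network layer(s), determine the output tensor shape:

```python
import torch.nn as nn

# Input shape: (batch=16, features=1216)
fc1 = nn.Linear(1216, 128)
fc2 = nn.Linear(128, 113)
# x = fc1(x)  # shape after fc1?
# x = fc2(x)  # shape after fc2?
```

Input: (16, 1216) -> after fc1: (16, 128) -> Output: (16, 113)

Answer: (16, 113)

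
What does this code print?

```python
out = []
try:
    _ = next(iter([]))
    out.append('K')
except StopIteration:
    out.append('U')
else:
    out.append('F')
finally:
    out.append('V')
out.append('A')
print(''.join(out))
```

Execution trace: 'U' (except StopIteration) → 'V' (finally) → 'A' (after the try/except). Output: UVA

Answer: UVA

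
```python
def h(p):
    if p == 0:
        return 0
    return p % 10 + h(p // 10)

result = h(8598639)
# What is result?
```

Sum of digits of 8598639: 9 + 3 + 6 + 8 + 9 + 5 + 8 = 48

Answer: 48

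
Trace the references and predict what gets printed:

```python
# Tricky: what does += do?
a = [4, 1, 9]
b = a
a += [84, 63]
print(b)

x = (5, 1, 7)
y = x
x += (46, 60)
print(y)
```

Key concept: += behavior differs for mutable vs immutable.
Step by step:
`a = [4, 1, 9]` → a = [4, 1, 9]
`b = a` → b = [4, 1, 9] (same object as a)
`a += [84, 63]` → a = [4, 1, 9, 84, 63] (same object as b); b = [4, 1, 9, 84, 63] (same object as a)
`print(b)` → prints [4, 1, 9, 84, 63]
`x = (5, 1, 7)` → x = (5, 1, 7)
`y = x` → y = (5, 1, 7)
`x += (46, 60)` → x = (5, 1, 7, 46, 60)
`print(y)` → prints (5, 1, 7)

Answer:
[4, 1, 9, 84, 63]
(5, 1, 7)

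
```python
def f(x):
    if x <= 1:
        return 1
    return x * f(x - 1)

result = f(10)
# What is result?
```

f(10) = 10 * 9 * 8 * 7 * 6 * 5 * 4 * 3 * 2 * 1 = 3628800

Answer: 3628800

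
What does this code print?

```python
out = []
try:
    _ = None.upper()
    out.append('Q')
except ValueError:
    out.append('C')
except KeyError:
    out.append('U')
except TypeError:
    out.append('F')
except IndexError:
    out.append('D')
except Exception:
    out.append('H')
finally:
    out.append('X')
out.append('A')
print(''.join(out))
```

Execution trace: 'H' (except Exception) → 'X' (finally) → 'A' (after the try/except). Output: HXA

Answer: HXA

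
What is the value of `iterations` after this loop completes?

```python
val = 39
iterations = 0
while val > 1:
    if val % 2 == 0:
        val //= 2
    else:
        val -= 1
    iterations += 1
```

Steps to reduce 39 to 1
`iterations` takes the values: 0 → 1 → 2 → 3 → 4 → 5 → 6 → 7 → 8

Answer: 8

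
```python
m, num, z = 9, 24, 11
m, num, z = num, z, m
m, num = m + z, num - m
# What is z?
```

Trace:
`m, num, z = 9, 24, 11` → m = 9; num = 24; z = 11
`m, num, z = num, z, m` → m = 24; num = 11; z = 9
`m, num = m + z, num - m` → m = 33; num = -13
So z = 9

Answer: 9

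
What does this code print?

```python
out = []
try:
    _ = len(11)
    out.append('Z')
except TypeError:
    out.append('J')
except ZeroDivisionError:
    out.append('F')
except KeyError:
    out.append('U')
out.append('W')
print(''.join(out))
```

Execution trace: 'J' (except TypeError) → 'W' (after the try/except). Output: JW

Answer: JW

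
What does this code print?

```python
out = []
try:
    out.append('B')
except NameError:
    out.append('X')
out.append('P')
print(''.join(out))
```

Execution trace: 'B' (try body, no exception) → 'P' (after the try/except). Output: BP

Answer: BP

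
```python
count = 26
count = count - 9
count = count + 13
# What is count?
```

Trace:
`count = 26` → count = 26
`count = count - 9` → count = 17
`count = count + 13` → count = 30
So count = 30

Answer: 30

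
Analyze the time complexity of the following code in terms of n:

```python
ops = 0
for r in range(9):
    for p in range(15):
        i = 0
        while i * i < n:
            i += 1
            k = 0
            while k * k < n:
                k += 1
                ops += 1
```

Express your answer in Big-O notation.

Each loop level contributes: 1 × 1 × √n × √n. Multiplying the contributions gives O(n).

Answer: O(n)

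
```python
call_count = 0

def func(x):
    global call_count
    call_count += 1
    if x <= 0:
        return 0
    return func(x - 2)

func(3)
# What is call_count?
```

Linear recursion stepping by 2: 3 calls from x=3 down to ≤0.

Answer: 3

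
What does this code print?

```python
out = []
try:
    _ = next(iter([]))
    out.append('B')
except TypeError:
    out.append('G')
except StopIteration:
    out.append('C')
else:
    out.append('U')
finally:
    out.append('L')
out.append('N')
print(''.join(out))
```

Execution trace: 'C' (except StopIteration) → 'L' (finally) → 'N' (after the try/except). Output: CLN

Answer: CLN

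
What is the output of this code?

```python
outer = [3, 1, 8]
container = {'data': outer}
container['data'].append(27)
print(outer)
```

Key concept: dict holds reference to list.
Step by step:
`outer = [3, 1, 8]` → outer = [3, 1, 8]
`container = {'data': outer}` → container = {'data': [3, 1, 8]}
`container['data'].append(27)` → outer = [3, 1, 8, 27]; container = {'data': [3, 1, 8, 27]}
`print(outer)` → prints [3, 1, 8, 27]

Answer: [3, 1, 8, 27]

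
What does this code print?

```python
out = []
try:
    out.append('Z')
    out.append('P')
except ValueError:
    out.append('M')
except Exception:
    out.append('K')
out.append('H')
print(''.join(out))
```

Execution trace: 'Z' (try body) → 'P' (try body, no exception) → 'H' (after the try/except). Output: ZPH

Answer: ZPH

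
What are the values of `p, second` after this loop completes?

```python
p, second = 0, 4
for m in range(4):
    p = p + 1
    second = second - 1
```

p goes 0→4, second goes 4→0
`p, second` takes the values: (0, 4) → (1, 4) → (1, 3) → (2, 3) → (2, 2) → (3, 2) → (3, 1) → (4, 1) → (4, 0)

Answer: 4, 0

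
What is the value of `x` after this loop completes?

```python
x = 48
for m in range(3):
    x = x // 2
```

Halve 3 times: 48 // 2^3 = 6
`x` takes the values: 48 → 24 → 12 → 6

Answer: 6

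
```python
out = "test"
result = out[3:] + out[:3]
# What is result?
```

Trace:
`out = "test"` → out = 'test'
`result = out[3:] + out[:3]` → result = 'ttes'
So result = 'ttes'

Answer: 'ttes'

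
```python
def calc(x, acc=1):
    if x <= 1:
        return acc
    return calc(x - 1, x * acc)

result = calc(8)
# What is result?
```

Accumulator trace (n, acc): (8, 1) -> (7, 8) -> (6, 56) -> (5, 336) -> (4, 1680) -> (3, 6720) -> (2, 20160) -> (1, 40320) -> return 40320

Answer: 40320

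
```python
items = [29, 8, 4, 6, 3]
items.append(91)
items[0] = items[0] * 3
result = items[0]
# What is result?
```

Trace:
`items = [29, 8, 4, 6, 3]` → items = [29, 8, 4, 6, 3]
`items.append(91)` → items = [29, 8, 4, 6, 3, 91]
`items[0] = items[0] * 3` → items = [87, 8, 4, 6, 3, 91]
`result = items[0]` → result = 87
So result = 87

Answer: 87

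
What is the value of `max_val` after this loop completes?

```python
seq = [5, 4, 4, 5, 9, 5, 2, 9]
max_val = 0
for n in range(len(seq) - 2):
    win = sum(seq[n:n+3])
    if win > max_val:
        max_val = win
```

Max sum of 3-element window in [5, 4, 4, 5, 9, 5, 2, 9]
`max_val` takes the values: 0 → 13 → 18 → 19

Answer: 19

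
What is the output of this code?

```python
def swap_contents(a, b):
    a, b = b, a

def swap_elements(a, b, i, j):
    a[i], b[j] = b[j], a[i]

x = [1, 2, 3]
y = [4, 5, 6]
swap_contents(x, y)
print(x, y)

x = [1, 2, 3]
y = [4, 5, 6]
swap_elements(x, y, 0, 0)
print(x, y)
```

Key concept: parameter rebinding vs mutation.
Step by step:
`x = [1, 2, 3]` → x = [1, 2, 3]
`y = [4, 5, 6]` → y = [4, 5, 6]
`swap_contents(x, y)` → no visible change to tracked variables
`print(x, y)` → prints [1, 2, 3] [4, 5, 6]
`x = [1, 2, 3]` → x = [1, 2, 3]
`y = [4, 5, 6]` → y = [4, 5, 6]
`swap_elements(x, y, 0, 0)` → x = [4, 2, 3]; y = [1, 5, 6]
`print(x, y)` → prints [4, 2, 3] [1, 5, 6]

Answer:
[1, 2, 3] [4, 5, 6]
[4, 2, 3] [1, 5, 6]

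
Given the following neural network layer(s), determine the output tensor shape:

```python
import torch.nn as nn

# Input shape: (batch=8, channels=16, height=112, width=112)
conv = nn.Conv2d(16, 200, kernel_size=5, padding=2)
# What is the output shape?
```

Input: (8, 16, 112, 112) -> Output: (8, 200, 112, 112)

Answer: (8, 200, 112, 112)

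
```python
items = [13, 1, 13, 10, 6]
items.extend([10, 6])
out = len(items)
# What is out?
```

Trace:
`items = [13, 1, 13, 10, 6]` → items = [13, 1, 13, 10, 6]
`items.extend([10, 6])` → items = [13, 1, 13, 10, 6, 10, 6]
`out = len(items)` → out = 7
So out = 7

Answer: 7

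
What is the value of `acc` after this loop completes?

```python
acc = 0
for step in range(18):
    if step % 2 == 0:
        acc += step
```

Sum of even numbers 0 to 17
`acc` takes the values: 0 → 2 → 6 → 12 → 20 → 30 → 42 → 56 → 72

Answer: 72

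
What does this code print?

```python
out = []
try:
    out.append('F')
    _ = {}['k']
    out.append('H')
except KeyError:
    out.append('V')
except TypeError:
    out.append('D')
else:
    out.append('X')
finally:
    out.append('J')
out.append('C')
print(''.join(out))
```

Execution trace: 'F' (try body) → 'V' (except KeyError) → 'J' (finally) → 'C' (after the try/except). Output: FVJC

Answer: FVJC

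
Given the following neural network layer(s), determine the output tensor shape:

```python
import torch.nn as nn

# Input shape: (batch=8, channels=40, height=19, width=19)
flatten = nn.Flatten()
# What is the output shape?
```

Input: (8, 40, 19, 19) -> Output: (8, 14440)

Answer: (8, 14440)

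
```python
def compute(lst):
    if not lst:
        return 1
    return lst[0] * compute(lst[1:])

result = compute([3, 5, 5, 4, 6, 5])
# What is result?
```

Product over [3, 5, 5, 4, 6, 5] = 3 * 5 * 5 * 4 * 6 * 5 = 9000

Answer: 9000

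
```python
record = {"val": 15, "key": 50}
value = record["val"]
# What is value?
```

Trace:
`record = {"val": 15, "key": 50}` → record = {'val': 15, 'key': 50}
`value = record["val"]` → value = 15
So value = 15

Answer: 15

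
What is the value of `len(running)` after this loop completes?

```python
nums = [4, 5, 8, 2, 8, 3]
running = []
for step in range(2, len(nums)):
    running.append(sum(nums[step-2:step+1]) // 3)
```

Number of 3-element averages
`running` takes the values: [] → [5] → [5, 5] → [5, 5, 6] → [5, 5, 6, 4]
So `len(running)` = 4

Answer: 4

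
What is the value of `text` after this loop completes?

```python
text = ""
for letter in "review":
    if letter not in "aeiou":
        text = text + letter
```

Remove vowels from 'review'
`text` takes the values: "" → "r" → "rv" → "rvw"

Answer: "rvw"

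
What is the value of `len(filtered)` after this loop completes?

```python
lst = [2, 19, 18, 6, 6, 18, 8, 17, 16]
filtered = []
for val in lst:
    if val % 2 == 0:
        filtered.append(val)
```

Count even numbers in [2, 19, 18, 6, 6, 18, 8, 17, 16]
`filtered` takes the values: [] → [2] → [2, 18] → [2, 18, 6] → [2, 18, 6, 6] → [2, 18, 6, 6, 18] → [2, 18, 6, 6, 18, 8] → [2, 18, 6, 6, 18, 8, 16]
So `len(filtered)` = 7

Answer: 7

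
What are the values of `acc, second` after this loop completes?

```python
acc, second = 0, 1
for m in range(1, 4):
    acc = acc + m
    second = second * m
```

Sum and factorial of 1 to 3
`acc, second` takes the values: (0, 1) → (1, 1) → (3, 1) → (3, 2) → (6, 2) → (6, 6)

Answer: 6, 6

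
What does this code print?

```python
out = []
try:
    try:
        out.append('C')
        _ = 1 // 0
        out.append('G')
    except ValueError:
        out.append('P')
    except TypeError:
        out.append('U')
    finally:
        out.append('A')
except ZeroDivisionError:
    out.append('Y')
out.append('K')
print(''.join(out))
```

Execution trace: 'C' (try body) → 'A' (finally) → 'Y' (outer except ZeroDivisionError) → 'K' (after the try/except). Output: CAYK

Answer: CAYK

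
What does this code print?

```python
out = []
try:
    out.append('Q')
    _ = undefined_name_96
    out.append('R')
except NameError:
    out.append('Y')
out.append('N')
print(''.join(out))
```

Execution trace: 'Q' (try body) → 'Y' (except NameError) → 'N' (after the try/except). Output: QYN

Answer: QYN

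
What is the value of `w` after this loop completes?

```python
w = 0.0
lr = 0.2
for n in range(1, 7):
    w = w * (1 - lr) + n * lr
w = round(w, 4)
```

Moving average with lr=0.2
`w` takes the values: 0.0 → 0.2 → 0.56 → 1.048 → 1.6384 → 2.31072 → 3.048576 → 3.0486

Answer: 3.0486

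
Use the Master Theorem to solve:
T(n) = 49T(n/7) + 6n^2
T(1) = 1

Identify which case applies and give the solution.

a=49, b=7, f(n)=6n^2. log_7(49) = 2. Since c=2 = 2, Case 2 applies: T(n) = Θ(n^log_b(a) · log n) = O(n^2 log n).

Answer: O(n^2 log n) - Case 2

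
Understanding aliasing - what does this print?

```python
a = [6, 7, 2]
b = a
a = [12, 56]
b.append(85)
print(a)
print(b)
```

Key concept: rebinding vs mutation: a is rebound to a new list, b still points at the original.
Step by step:
`a = [6, 7, 2]` → a = [6, 7, 2]
`b = a` → b = [6, 7, 2] (same object as a)
`a = [12, 56]` → a = [12, 56]
`b.append(85)` → b = [6, 7, 2, 85]
`print(a)` → prints [12, 56]
`print(b)` → prints [6, 7, 2, 85]

Answer:
[12, 56]
[6, 7, 2, 85]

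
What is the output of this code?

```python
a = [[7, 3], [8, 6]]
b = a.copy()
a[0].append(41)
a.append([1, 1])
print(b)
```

Key concept: shallow copy with nested lists.
Step by step:
`a = [[7, 3], [8, 6]]` → a = [[7, 3], [8, 6]]
`b = a.copy()` → b = [[7, 3], [8, 6]]
`a[0].append(41)` → a = [[7, 3, 41], [8, 6]]; b = [[7, 3, 41], [8, 6]]
`a.append([1, 1])` → a = [[7, 3, 41], [8, 6], [1, 1]]
`print(b)` → prints [[7, 3, 41], [8, 6]]

Answer: [[7, 3, 41], [8, 6]]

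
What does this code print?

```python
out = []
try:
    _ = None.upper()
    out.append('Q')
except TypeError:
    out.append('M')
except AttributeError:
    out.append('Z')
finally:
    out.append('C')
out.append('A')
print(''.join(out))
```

Execution trace: 'Z' (except AttributeError) → 'C' (finally) → 'A' (after the try/except). Output: ZCA

Answer: ZCA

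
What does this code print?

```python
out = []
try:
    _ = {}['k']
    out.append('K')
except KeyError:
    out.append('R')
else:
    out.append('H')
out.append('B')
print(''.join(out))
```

Execution trace: 'R' (except KeyError) → 'B' (after the try/except). Output: RB

Answer: RB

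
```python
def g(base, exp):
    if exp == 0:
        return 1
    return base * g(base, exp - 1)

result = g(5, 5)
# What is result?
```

g(5, 5) = 5 * 5 * 5 * 5 * 5 = 3125

Answer: 3125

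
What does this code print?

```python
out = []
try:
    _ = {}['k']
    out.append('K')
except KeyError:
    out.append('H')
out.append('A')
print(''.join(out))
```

Execution trace: 'H' (except KeyError) → 'A' (after the try/except). Output: HA

Answer: HA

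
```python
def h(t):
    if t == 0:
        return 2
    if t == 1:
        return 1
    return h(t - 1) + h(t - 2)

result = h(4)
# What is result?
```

Build up from base cases: h(0)=2, h(1)=1, h(2)=3, h(3)=4, h(4)=7

Answer: 7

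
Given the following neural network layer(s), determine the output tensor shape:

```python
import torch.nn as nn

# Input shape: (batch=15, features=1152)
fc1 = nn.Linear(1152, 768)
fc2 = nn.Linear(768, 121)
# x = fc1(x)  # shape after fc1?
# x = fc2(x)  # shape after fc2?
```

Input: (15, 1152) -> after fc1: (15, 768) -> Output: (15, 121)

Answer: (15, 121)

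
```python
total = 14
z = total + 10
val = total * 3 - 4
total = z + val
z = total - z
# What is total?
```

Trace:
`total = 14` → total = 14
`z = total + 10` → z = 24
`val = total * 3 - 4` → val = 38
`total = z + val` → total = 62
`z = total - z` → z = 38
So total = 62

Answer: 62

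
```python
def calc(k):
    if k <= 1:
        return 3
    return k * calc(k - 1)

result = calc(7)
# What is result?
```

calc(7) = 7 * 6 * 5 * 4 * 3 * 2 * 3 = 15120

Answer: 15120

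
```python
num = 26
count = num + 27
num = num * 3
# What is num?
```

Trace:
`num = 26` → num = 26
`count = num + 27` → count = 53
`num = num * 3` → num = 78
So num = 78

Answer: 78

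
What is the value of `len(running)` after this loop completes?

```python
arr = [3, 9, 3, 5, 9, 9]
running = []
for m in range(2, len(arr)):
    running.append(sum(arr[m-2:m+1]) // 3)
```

Number of 3-element averages
`running` takes the values: [] → [5] → [5, 5] → [5, 5, 5] → [5, 5, 5, 7]
So `len(running)` = 4

Answer: 4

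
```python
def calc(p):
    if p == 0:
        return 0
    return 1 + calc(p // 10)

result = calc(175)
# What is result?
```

Count of digits of 175: 3

Answer: 3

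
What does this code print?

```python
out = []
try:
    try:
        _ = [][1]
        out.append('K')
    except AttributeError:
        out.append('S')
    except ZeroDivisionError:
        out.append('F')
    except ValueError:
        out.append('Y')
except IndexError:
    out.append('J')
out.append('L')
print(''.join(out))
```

Execution trace: 'J' (outer except IndexError) → 'L' (after the try/except). Output: JL

Answer: JL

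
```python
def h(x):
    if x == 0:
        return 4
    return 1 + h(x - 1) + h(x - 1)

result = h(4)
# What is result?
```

h(x) = 1 + 2·h(x-1), h(0)=4. Closed form: (4+1)·2^4 - 1 = 79.

Answer: 79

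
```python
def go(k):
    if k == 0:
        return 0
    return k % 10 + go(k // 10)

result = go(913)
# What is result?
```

Sum of digits of 913: 3 + 1 + 9 = 13

Answer: 13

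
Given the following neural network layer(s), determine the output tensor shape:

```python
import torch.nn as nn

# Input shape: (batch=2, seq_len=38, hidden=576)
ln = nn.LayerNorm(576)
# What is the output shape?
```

Input: (2, 38, 576) -> Output: (2, 38, 576)

Answer: (2, 38, 576)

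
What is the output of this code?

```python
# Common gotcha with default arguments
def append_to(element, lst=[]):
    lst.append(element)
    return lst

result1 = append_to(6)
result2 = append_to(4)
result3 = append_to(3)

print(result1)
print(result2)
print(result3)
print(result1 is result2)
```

Key concept: mutable default argument gotcha.
Step by step:
`result1 = append_to(6)` → result1 = [6]
`result2 = append_to(4)` → result1 = [6, 4] (same object as result2); result2 = [6, 4] (same object as result1)
`result3 = append_to(3)` → result1 = [6, 4, 3] (same object as result2, result3); result2 = [6, 4, 3] (same object as result1, result3); result3 = [6, 4, 3] (same object as result1, result2)
`print(result1)` → prints [6, 4, 3]
`print(result2)` → prints [6, 4, 3]
`print(result3)` → prints [6, 4, 3]
`print(result1 is result2)` → prints True

Answer:
[6, 4, 3]
[6, 4, 3]
[6, 4, 3]
True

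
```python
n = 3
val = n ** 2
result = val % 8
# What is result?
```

Trace:
`n = 3` → n = 3
`val = n ** 2` → val = 9
`result = val % 8` → result = 1
So result = 1

Answer: 1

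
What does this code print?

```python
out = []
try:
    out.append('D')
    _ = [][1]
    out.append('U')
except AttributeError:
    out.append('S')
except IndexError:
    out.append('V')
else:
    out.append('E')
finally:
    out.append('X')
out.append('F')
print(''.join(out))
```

Execution trace: 'D' (try body) → 'V' (except IndexError) → 'X' (finally) → 'F' (after the try/except). Output: DVXF

Answer: DVXF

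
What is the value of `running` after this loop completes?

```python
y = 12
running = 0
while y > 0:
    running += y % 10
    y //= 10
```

Sum digits of 12
`running` takes the values: 0 → 2 → 3

Answer: 3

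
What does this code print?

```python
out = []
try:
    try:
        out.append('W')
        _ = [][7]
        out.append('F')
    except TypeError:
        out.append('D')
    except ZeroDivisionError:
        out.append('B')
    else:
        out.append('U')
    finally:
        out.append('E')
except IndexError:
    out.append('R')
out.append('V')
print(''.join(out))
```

Execution trace: 'W' (try body) → 'E' (finally) → 'R' (outer except IndexError) → 'V' (after the try/except). Output: WERV

Answer: WERV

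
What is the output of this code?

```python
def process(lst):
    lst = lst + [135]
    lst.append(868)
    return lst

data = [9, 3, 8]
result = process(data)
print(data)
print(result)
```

Key concept: rebinding parameter vs mutation.
Step by step:
`data = [9, 3, 8]` → data = [9, 3, 8]
`result = process(data)` → result = [9, 3, 8, 135, 868]
`print(data)` → prints [9, 3, 8]
`print(result)` → prints [9, 3, 8, 135, 868]

Answer:
[9, 3, 8]
[9, 3, 8, 135, 868]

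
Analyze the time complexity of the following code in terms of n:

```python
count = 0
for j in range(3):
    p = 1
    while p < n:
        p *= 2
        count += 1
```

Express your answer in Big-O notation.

Each loop level contributes: 1 × log n. Multiplying the contributions gives O(log n).

Answer: O(log n)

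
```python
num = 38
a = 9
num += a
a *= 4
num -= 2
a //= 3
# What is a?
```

Trace:
`num = 38` → num = 38
`a = 9` → a = 9
`num += a` → num = 47
`a *= 4` → a = 36
`num -= 2` → num = 45
`a //= 3` → a = 12
So a = 12

Answer: 12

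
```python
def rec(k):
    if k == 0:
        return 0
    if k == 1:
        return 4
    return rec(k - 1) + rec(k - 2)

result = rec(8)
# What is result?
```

Build up from base cases: rec(0)=0, rec(1)=4, rec(2)=4, rec(3)=8, rec(4)=12, rec(5)=20, rec(6)=32, ..., rec(8)=84

Answer: 84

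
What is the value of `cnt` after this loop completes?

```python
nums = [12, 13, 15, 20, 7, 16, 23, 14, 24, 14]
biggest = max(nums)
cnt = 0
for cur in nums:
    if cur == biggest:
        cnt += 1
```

Count of max value 24 in [12, 13, 15, 20, 7, 16, 23, 14, 24, 14]
`cnt` takes the values: 0 → 1

Answer: 1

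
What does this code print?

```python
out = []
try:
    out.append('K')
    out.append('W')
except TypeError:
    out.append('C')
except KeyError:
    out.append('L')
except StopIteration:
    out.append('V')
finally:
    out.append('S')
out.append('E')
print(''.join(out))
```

Execution trace: 'K' (try body) → 'W' (try body, no exception) → 'S' (finally) → 'E' (after the try/except). Output: KWSE

Answer: KWSE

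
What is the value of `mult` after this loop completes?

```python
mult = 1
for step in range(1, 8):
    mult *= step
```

7! = 5040
`mult` takes the values: 1 → 2 → 6 → 24 → 120 → 720 → 5040

Answer: 5040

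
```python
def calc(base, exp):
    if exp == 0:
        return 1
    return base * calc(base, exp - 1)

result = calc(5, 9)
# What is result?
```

calc(5, 9) = 5 * 5 * 5 * 5 * 5 * 5 * 5 * 5 * 5 = 1953125

Answer: 1953125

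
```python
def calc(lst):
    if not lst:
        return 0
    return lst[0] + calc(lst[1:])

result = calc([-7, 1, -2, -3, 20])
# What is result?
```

(-7) + 1 + (-2) + (-3) + 20 + 0 = 9

Answer: 9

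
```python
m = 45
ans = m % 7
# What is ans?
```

Trace:
`m = 45` → m = 45
`ans = m % 7` → ans = 3
So ans = 3

Answer: 3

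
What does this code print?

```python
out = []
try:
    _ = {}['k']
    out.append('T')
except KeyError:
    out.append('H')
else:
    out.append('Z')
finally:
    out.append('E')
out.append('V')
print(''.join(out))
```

Execution trace: 'H' (except KeyError) → 'E' (finally) → 'V' (after the try/except). Output: HEV

Answer: HEV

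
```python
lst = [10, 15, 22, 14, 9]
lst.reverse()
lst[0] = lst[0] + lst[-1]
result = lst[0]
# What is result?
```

Trace:
`lst = [10, 15, 22, 14, 9]` → lst = [10, 15, 22, 14, 9]
`lst.reverse()` → lst = [9, 14, 22, 15, 10]
`lst[0] = lst[0] + lst[-1]` → lst = [19, 14, 22, 15, 10]
`result = lst[0]` → result = 19
So result = 19

Answer: 19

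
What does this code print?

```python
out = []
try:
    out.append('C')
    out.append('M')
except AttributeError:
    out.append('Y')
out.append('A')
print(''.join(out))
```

Execution trace: 'C' (try body) → 'M' (try body, no exception) → 'A' (after the try/except). Output: CMA

Answer: CMA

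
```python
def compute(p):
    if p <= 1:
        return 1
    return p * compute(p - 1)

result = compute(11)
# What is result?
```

compute(11) = 11 * 10 * 9 * 8 * 7 * 6 * 5 * 4 * 3 * 2 * 1 = 39916800

Answer: 39916800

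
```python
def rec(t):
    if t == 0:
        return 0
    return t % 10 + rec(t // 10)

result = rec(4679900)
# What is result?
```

Sum of digits of 4679900: 0 + 0 + 9 + 9 + 7 + 6 + 4 = 35

Answer: 35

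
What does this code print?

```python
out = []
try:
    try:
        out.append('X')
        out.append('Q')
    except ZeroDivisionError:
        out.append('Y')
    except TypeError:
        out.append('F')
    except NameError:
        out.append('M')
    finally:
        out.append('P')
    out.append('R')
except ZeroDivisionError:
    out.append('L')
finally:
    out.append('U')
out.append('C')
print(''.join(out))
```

Execution trace: 'X' (inner try body) → 'Q' (inner try body, no exception) → 'P' (inner finally) → 'R' (try body, no exception) → 'U' (finally) → 'C' (after the try/except). Output: XQPRUC

Answer: XQPRUC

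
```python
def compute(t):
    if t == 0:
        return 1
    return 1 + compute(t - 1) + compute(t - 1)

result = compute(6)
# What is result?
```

compute(t) = 1 + 2·compute(t-1), compute(0)=1. Closed form: (1+1)·2^6 - 1 = 127.

Answer: 127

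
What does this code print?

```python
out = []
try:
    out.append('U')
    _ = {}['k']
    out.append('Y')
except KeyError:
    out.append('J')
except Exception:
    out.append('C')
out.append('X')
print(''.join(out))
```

Execution trace: 'U' (try body) → 'J' (except KeyError) → 'X' (after the try/except). Output: UJX

Answer: UJX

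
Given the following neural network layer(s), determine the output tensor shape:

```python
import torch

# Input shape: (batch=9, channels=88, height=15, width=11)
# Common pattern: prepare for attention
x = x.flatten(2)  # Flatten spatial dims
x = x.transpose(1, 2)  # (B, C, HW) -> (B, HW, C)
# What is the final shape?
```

Input: (9, 88, 15, 11) -> after flatten(2): (9, 88, 165) -> Output: (9, 165, 88)

Answer: (9, 165, 88)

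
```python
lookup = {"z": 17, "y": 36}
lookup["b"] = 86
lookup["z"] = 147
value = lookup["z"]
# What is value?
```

Trace:
`lookup = {"z": 17, "y": 36}` → lookup = {'z': 17, 'y': 36}
`lookup["b"] = 86` → lookup = {'z': 17, 'y': 36, 'b': 86}
`lookup["z"] = 147` → lookup = {'z': 147, 'y': 36, 'b': 86}
`value = lookup["z"]` → value = 147
So value = 147

Answer: 147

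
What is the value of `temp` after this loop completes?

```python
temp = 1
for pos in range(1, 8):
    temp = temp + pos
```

Start at 1, add 1 through 7
`temp` takes the values: 1 → 2 → 4 → 7 → 11 → 16 → 22 → 29

Answer: 29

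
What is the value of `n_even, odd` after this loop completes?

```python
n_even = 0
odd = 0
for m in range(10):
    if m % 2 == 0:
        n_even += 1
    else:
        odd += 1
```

Count evens and odds in range(10)
`n_even, odd` takes the values: (0, 0) → (1, 0) → (1, 1) → (2, 1) → (2, 2) → (3, 2) → (3, 3) → (4, 3) → (4, 4) → (5, 4) → (5, 5)

Answer: 5, 5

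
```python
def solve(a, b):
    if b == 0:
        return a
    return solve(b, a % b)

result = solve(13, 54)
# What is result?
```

solve(13, 54) -> solve(54, 13) -> solve(13, 2) -> solve(2, 1) -> solve(1, 0) -> 1

Answer: 1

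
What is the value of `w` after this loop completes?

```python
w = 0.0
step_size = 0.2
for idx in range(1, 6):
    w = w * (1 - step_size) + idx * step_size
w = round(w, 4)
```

Moving average with lr=0.2
`w` takes the values: 0.0 → 0.2 → 0.56 → 1.048 → 1.6384 → 2.31072 → 2.3107

Answer: 2.3107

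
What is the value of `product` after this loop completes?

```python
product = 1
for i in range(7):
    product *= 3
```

3^7 = 2187
`product` takes the values: 1 → 3 → 9 → 27 → 81 → 243 → 729 → 2187

Answer: 2187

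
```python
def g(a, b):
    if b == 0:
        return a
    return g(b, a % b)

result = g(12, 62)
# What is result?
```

g(12, 62) -> g(62, 12) -> g(12, 2) -> g(2, 0) -> 2

Answer: 2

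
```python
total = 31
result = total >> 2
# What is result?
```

Trace:
`total = 31` → total = 31
`result = total >> 2` → result = 7
So result = 7

Answer: 7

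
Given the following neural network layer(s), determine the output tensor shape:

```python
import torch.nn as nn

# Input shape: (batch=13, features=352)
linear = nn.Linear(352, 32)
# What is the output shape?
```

Input: (13, 352) -> Output: (13, 32)

Answer: (13, 32)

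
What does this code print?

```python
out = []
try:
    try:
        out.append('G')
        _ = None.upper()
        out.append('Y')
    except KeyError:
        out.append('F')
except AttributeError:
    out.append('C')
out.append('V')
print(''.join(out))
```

Execution trace: 'G' (try body) → 'C' (outer except AttributeError) → 'V' (after the try/except). Output: GCV

Answer: GCV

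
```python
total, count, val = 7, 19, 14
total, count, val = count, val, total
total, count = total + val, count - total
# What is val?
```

Trace:
`total, count, val = 7, 19, 14` → total = 7; count = 19; val = 14
`total, count, val = count, val, total` → total = 19; count = 14; val = 7
`total, count = total + val, count - total` → total = 26; count = -5
So val = 7

Answer: 7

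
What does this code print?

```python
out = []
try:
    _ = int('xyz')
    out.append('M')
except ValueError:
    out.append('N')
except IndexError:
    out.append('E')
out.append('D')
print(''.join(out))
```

Execution trace: 'N' (except ValueError) → 'D' (after the try/except). Output: ND

Answer: ND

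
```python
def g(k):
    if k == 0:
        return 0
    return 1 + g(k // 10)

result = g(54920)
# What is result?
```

Count of digits of 54920: 5

Answer: 5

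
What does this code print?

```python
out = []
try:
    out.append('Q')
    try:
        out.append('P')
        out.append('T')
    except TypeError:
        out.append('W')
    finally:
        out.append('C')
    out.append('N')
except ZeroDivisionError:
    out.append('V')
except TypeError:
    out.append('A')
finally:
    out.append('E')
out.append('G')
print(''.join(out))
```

Execution trace: 'Q' (try body) → 'P' (inner try body) → 'T' (inner try body, no exception) → 'C' (inner finally) → 'N' (try body, no exception) → 'E' (finally) → 'G' (after the try/except). Output: QPTCNEG

Answer: QPTCNEG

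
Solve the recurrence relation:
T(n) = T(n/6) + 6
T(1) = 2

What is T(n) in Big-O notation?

Each step divides n by 6 and adds 6. After log_6(n) steps we reach T(1)=2. So T(n) = 6·log_6(n) + 2 = O(log n).

Answer: O(log n)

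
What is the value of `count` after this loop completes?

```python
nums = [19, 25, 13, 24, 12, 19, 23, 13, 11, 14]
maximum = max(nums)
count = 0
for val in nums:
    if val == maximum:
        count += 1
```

Count of max value 25 in [19, 25, 13, 24, 12, 19, 23, 13, 11, 14]
`count` takes the values: 0 → 1

Answer: 1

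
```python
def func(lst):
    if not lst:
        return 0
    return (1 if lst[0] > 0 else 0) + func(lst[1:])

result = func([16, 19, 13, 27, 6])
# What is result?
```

Count of positive elements in [16, 19, 13, 27, 6] = 5

Answer: 5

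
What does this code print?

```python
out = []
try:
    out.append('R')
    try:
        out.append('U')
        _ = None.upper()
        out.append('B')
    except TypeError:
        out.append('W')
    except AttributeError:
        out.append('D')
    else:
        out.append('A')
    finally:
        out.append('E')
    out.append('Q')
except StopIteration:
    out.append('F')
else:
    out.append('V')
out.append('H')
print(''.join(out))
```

Execution trace: 'R' (try body) → 'U' (inner try body) → 'D' (inner except AttributeError) → 'E' (inner finally) → 'Q' (try body, no exception) → 'V' (else) → 'H' (after the try/except). Output: RUDEQVH

Answer: RUDEQVH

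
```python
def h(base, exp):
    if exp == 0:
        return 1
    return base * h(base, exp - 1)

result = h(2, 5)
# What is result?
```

h(2, 5) = 2 * 2 * 2 * 2 * 2 = 32

Answer: 32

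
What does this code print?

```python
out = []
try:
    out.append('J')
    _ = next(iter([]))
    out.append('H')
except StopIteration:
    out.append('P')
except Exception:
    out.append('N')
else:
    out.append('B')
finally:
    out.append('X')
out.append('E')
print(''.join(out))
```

Execution trace: 'J' (try body) → 'P' (except StopIteration) → 'X' (finally) → 'E' (after the try/except). Output: JPXE

Answer: JPXE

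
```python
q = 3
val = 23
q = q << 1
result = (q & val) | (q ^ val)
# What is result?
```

Trace:
`q = 3` → q = 3
`val = 23` → val = 23
`q = q << 1` → q = 6
`result = (q & val) | (q ^ val)` → result = 23
So result = 23

Answer: 23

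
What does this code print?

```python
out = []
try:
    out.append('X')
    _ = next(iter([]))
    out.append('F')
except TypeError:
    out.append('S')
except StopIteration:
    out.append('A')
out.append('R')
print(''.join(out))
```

Execution trace: 'X' (try body) → 'A' (except StopIteration) → 'R' (after the try/except). Output: XAR

Answer: XAR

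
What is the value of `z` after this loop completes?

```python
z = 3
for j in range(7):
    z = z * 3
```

Multiply by 3, 7 times: 3 * 3^7 = 6561
`z` takes the values: 3 → 9 → 27 → 81 → 243 → 729 → 2187 → 6561

Answer: 6561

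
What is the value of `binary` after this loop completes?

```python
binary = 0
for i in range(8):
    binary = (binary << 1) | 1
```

Build 8 consecutive 1-bits: 0b11111111
`binary` takes the values: 0 → 1 → 3 → 7 → 15 → 31 → 63 → 127 → 255

Answer: 255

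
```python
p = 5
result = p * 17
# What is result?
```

Trace:
`p = 5` → p = 5
`result = p * 17` → result = 85
So result = 85

Answer: 85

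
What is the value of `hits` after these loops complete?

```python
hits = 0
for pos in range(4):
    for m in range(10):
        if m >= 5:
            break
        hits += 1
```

Inner breaks at 5, outer runs 4 times
`hits` takes the values: 0 → 1 → 2 → 3 → 4 → 5 → 6 → 7 → 8 → 9 → 10 → 11 → 12 → 13 → 14 → 15 → 16 → 17 → 18 → 19 → 20

Answer: 20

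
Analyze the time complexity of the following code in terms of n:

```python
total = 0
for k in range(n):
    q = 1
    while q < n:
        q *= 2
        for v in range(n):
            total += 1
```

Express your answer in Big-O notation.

Each loop level contributes: n × log n × n. Multiplying the contributions gives O(n^2 log n).

Answer: O(n^2 log n)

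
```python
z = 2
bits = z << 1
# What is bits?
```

Trace:
`z = 2` → z = 2
`bits = z << 1` → bits = 4
So bits = 4

Answer: 4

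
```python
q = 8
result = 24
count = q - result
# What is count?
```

Trace:
`q = 8` → q = 8
`result = 24` → result = 24
`count = q - result` → count = -16
So count = -16

Answer: -16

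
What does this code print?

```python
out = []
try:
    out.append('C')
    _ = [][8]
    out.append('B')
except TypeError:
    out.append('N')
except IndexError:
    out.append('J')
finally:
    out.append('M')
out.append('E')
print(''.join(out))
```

Execution trace: 'C' (try body) → 'J' (except IndexError) → 'M' (finally) → 'E' (after the try/except). Output: CJME

Answer: CJME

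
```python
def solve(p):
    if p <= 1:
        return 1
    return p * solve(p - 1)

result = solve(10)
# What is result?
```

solve(10) = 10 * 9 * 8 * 7 * 6 * 5 * 4 * 3 * 2 * 1 = 3628800

Answer: 3628800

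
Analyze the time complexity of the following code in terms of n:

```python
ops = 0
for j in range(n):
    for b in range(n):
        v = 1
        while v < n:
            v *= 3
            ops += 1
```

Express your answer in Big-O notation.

Each loop level contributes: n × n × log n. Multiplying the contributions gives O(n^2 log n).

Answer: O(n^2 log n)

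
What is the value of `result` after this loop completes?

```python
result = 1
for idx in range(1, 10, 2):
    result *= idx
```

Product of 1, 3, 5, ... up to 9
`result` takes the values: 1 → 3 → 15 → 105 → 945

Answer: 945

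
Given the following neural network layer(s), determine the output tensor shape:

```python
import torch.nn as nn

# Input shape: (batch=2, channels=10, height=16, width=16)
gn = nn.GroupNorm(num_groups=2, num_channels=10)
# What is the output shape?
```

Input: (2, 10, 16, 16) -> Output: (2, 10, 16, 16)

Answer: (2, 10, 16, 16)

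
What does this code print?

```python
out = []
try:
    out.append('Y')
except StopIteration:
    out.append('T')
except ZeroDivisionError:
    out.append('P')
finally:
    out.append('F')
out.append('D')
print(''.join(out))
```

Execution trace: 'Y' (try body, no exception) → 'F' (finally) → 'D' (after the try/except). Output: YFD

Answer: YFD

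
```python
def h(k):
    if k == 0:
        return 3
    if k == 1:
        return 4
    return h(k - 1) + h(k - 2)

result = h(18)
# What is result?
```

Build up from base cases: h(0)=3, h(1)=4, h(2)=7, h(3)=11, h(4)=18, h(5)=29, h(6)=47, ..., h(18)=15127

Answer: 15127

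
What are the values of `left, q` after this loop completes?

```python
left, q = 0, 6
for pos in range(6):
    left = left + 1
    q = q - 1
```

left goes 0→6, q goes 6→0
`left, q` takes the values: (0, 6) → (1, 6) → (1, 5) → (2, 5) → (2, 4) → (3, 4) → (3, 3) → (4, 3) → (4, 2) → (5, 2) → (5, 1) → (6, 1) → (6, 0)

Answer: 6, 0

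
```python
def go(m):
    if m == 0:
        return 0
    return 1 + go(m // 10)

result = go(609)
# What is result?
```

Count of digits of 609: 3

Answer: 3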